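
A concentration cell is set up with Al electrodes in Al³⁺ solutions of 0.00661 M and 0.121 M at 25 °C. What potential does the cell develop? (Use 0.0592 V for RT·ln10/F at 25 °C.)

0.025 V

Both half-cells are Al³⁺/Al, so E°_cell = 0. The concentrated side is the cathode; the cell reaction moves Al³⁺ from high to low concentration with n = 3.
Q = [Al³⁺]_dilute/[Al³⁺]_conc = 0.00661/0.121 = 0.0546.
E = 0 − (0.0592/3) log Q = −(0.0592/3)(-1.263) = 0.0249 V.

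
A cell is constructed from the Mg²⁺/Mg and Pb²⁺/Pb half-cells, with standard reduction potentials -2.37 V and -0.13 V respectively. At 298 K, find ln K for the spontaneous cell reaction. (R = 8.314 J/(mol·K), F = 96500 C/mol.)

ln K = 174.5

E°_cell = -0.13 − (-2.37) = 2.24 V, with n = 2 electrons transferred.
At equilibrium E = 0, so the Nernst equation gives ln K = nFE°/RT = (2)(96500)(2.24)/((8.314)(298)) = 174.49.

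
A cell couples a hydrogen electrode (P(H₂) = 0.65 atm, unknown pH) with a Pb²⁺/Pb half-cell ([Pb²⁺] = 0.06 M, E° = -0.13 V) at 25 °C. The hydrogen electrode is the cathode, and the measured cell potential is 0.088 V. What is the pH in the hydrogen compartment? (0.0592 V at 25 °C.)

pH = 1.41

E°_cell = 0.13 V and n = 2.
log Q = n(E° − E)/0.0592 = 2×(0.13 − 0.088)/0.0592 = 1.419.
With Q = [Pb²⁺]·P(H₂) / [H⁺]^2, solving for [H⁺] gives log[H⁺] = -1.414, so pH = 1.41.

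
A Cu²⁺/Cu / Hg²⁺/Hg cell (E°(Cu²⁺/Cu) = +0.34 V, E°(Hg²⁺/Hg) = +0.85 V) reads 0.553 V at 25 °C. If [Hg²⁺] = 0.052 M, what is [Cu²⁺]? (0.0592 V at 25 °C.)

From the Nernst equation, log Q = n(E° − E)/0.0592 = 2(0.51 − 0.553)/0.0592 = -1.453, so Q = 0.0353.
With Q = [Cu²⁺]/[Hg²⁺] and the known concentrations, [Cu²⁺] in the numerator gives [Cu²⁺] = 0.0018 M.

0.0018 M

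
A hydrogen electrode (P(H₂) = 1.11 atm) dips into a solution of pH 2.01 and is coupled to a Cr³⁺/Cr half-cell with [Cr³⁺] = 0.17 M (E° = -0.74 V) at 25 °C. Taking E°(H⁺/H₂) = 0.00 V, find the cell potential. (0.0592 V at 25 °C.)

The hydrogen couple is the cathode, so E°_cell = 0.74 V; n = 6.
[H⁺] = 10^(−2.01) = 0.0098 M, and Q = [Cr³⁺]^2·P(H₂)^3 / [H⁺]^6 = 4.54 × 10^10.
E = E° − (0.0592/6) log Q = 0.74 − (0.0592/6)(10.657) = 0.635 V.

0.63 V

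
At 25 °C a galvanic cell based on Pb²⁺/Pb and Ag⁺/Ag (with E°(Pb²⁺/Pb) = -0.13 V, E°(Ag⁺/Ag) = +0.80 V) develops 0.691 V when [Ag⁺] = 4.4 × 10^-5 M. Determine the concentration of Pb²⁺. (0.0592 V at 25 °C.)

From the Nernst equation, log Q = n(E° − E)/0.0592 = 2(0.93 − 0.691)/0.0592 = 8.074, so Q = 1.19 × 10^8.
With Q = [Pb²⁺]/[Ag⁺]^2 and the known concentrations, [Pb²⁺] in the numerator gives [Pb²⁺] = 0.23 M.

0.23 M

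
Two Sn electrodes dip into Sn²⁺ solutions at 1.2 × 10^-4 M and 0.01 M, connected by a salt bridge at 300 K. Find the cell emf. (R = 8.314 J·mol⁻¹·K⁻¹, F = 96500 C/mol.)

0.057 V

Both half-cells are Sn²⁺/Sn, so E°_cell = 0. The concentrated side is the cathode; the cell reaction moves Sn²⁺ from high to low concentration with n = 2.
Q = [Sn²⁺]_dilute/[Sn²⁺]_conc = 1.2 × 10^-4/0.01 = 0.0120.
E = 0 − (RT/nF) ln Q = −((8.314×300)/(2×96500))(-4.423) = 0.0572 V.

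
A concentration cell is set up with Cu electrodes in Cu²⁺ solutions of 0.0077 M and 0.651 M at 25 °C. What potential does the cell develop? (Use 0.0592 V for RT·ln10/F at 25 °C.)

0.057 V

Both half-cells are Cu²⁺/Cu, so E°_cell = 0. The concentrated side is the cathode; the cell reaction moves Cu²⁺ from high to low concentration with n = 2.
Q = [Cu²⁺]_dilute/[Cu²⁺]_conc = 0.0077/0.651 = 0.0118.
E = 0 − (0.0592/2) log Q = −(0.0592/2)(-1.927) = 0.0570 V.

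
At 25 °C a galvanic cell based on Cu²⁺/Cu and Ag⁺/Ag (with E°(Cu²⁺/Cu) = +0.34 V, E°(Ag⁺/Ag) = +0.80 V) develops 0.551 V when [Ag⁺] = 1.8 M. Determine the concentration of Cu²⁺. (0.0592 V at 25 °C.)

0.0027 M

From the Nernst equation, log Q = n(E° − E)/0.0592 = 2(0.46 − 0.551)/0.0592 = -3.074, so Q = 8.43 × 10^-4.
With Q = [Cu²⁺]/[Ag⁺]^2 and the known concentrations, [Cu²⁺] in the numerator gives [Cu²⁺] = 0.0027 M.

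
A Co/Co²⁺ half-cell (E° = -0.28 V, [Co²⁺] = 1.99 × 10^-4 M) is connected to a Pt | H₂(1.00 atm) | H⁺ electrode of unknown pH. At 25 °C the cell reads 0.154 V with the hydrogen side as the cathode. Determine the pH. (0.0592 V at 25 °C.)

pH = 3.98

E°_cell = 0.28 V and n = 2.
log Q = n(E° − E)/0.0592 = 2×(0.28 − 0.154)/0.0592 = 4.257.
With Q = [Co²⁺]·P(H₂) / [H⁺]^2, solving for [H⁺] gives log[H⁺] = -3.979, so pH = 3.98.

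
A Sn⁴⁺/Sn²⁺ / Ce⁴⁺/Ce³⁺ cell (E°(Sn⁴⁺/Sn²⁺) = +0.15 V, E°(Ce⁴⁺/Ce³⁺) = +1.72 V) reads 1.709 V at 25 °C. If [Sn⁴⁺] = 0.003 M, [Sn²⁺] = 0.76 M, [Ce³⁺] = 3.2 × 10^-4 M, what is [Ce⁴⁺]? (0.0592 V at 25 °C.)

0.0045 M

From the Nernst equation, log Q = n(E° − E)/0.0592 = 2(1.57 − 1.709)/0.0592 = -4.696, so Q = 2.01 × 10^-5.
With Q = [Sn⁴⁺]·[Ce³⁺]^2/([Sn²⁺]·[Ce⁴⁺]^2) and the known concentrations, [Ce⁴⁺]^2 in the denominator gives [Ce⁴⁺] = 0.0045 M.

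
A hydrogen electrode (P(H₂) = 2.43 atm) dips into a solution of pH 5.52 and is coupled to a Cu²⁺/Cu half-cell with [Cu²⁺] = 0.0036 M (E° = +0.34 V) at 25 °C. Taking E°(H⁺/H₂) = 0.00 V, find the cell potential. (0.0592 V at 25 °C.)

The Cu²⁺/Cu couple is the cathode, so E°_cell = 0.34 V; n = 2.
[H⁺] = 10^(−5.52) = 3 × 10^-6 M, and Q = [H⁺]^2 / ([Cu²⁺]·P(H₂)) = 1.04 × 10^-9.
E = E° − (0.0592/2) log Q = 0.34 − (0.0592/2)(-8.982) = 0.606 V.

0.61 V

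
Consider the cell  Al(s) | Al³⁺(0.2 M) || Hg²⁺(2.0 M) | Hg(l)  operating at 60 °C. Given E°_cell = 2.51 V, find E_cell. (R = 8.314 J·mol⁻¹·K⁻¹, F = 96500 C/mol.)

2.54 V

Balancing electrons gives n = 6; the reaction quotient is Q = [Al³⁺]^2/[Hg²⁺]^3 = 0.00500.
E = E° − (RT/nF) ln Q = 2.51 − (8.314×333)/(6×96500) × (-5.298) = 2.510 + 0.025 = 2.535 V.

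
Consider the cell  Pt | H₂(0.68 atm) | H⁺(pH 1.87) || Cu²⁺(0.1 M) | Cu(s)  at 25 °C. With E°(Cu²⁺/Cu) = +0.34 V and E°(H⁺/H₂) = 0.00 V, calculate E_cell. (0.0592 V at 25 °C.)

0.42 V

The Cu²⁺/Cu couple is the cathode, so E°_cell = 0.34 V; n = 2.
[H⁺] = 10^(−1.87) = 0.013 M, and Q = [H⁺]^2 / ([Cu²⁺]·P(H₂)) = 0.00268.
E = E° − (0.0592/2) log Q = 0.34 − (0.0592/2)(-2.573) = 0.416 V.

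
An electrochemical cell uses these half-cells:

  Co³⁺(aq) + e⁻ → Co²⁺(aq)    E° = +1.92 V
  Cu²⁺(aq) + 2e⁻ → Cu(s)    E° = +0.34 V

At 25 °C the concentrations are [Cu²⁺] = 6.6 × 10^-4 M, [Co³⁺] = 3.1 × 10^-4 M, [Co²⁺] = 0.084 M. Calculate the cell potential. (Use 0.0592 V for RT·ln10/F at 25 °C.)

The Co³⁺/Co²⁺ couple has the higher reduction potential and acts as the cathode, so E°_cell = +1.92 − (+0.34) = 1.58 V.
Balancing electrons gives n = 2; the reaction quotient is Q = [Cu²⁺]·[Co²⁺]^2/[Co³⁺]^2 = 48.5.
At 25 °C, E = E° − (0.0592/n) log Q = 1.58 − (0.0592/2)(1.685) = 1.580 − 0.050 = 1.530 V.

1.53 V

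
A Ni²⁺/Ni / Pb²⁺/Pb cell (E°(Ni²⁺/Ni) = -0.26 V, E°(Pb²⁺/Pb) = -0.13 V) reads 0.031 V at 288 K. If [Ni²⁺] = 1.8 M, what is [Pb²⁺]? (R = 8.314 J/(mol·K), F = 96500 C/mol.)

From the Nernst equation, ln Q = nF(E° − E)/RT = 2×96500×(0.13 − 0.031)/(8.314×288) = 7.980, so Q = 2920.
With Q = [Ni²⁺]/[Pb²⁺] and the known concentrations, [Pb²⁺] in the denominator gives [Pb²⁺] = 6.2 × 10^-4 M.

6.2 × 10^-4 M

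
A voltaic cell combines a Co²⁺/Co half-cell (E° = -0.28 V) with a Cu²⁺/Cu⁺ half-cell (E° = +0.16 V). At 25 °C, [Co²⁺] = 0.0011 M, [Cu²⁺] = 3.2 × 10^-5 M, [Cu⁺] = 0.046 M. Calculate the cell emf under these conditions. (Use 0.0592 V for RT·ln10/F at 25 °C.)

0.341 V

The Cu²⁺/Cu⁺ couple has the higher reduction potential and acts as the cathode, so E°_cell = +0.16 − (-0.28) = 0.44 V.
Balancing electrons gives n = 2; the reaction quotient is Q = [Co²⁺]·[Cu⁺]^2/[Cu²⁺]^2 = 2270.
At 25 °C, E = E° − (0.0592/n) log Q = 0.44 − (0.0592/2)(3.357) = 0.440 − 0.099 = 0.341 V.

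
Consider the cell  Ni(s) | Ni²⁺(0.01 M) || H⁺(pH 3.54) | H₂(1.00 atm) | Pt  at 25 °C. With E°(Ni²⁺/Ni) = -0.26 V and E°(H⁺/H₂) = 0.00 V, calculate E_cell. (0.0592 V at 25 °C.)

The hydrogen couple is the cathode, so E°_cell = 0.26 V; n = 2.
[H⁺] = 10^(−3.54) = 2.9 × 10^-4 M, and Q = [Ni²⁺]·P(H₂) / [H⁺]^2 = 1.2 × 10^5.
E = E° − (0.0592/2) log Q = 0.26 − (0.0592/2)(5.080) = 0.110 V.

0.11 V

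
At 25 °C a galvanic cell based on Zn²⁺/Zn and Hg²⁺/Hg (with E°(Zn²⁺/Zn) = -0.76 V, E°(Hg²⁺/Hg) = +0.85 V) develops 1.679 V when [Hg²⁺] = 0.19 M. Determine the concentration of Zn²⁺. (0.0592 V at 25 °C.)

8.9 × 10^-4 M

From the Nernst equation, log Q = n(E° − E)/0.0592 = 2(1.61 − 1.679)/0.0592 = -2.331, so Q = 0.00467.
With Q = [Zn²⁺]/[Hg²⁺] and the known concentrations, [Zn²⁺] in the numerator gives [Zn²⁺] = 8.9 × 10^-4 M.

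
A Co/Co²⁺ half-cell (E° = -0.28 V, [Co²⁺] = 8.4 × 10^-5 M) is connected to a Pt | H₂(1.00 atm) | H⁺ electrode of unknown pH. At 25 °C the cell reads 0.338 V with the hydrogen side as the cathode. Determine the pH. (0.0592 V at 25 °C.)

E°_cell = 0.28 V and n = 2.
log Q = n(E° − E)/0.0592 = 2×(0.28 − 0.338)/0.0592 = -1.959.
With Q = [Co²⁺]·P(H₂) / [H⁺]^2, solving for [H⁺] gives log[H⁺] = -1.058, so pH = 1.06.

pH = 1.06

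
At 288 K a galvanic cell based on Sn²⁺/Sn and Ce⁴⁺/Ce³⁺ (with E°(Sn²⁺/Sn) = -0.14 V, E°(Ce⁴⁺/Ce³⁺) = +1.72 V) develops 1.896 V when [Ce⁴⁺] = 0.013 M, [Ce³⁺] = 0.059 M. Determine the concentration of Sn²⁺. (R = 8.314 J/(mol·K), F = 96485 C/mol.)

0.0027 M

From the Nernst equation, ln Q = nF(E° − E)/RT = 2×96485×(1.86 − 1.896)/(8.314×288) = -2.901, so Q = 0.0550.
With Q = [Sn²⁺]·[Ce³⁺]^2/[Ce⁴⁺]^2 and the known concentrations, [Sn²⁺] in the numerator gives [Sn²⁺] = 0.0027 M.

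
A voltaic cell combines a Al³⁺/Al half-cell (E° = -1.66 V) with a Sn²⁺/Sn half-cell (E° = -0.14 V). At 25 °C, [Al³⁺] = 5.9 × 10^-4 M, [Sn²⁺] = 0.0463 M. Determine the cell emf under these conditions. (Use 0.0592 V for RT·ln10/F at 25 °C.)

1.54 V

The Sn²⁺/Sn couple has the higher reduction potential and acts as the cathode, so E°_cell = -0.14 − (-1.66) = 1.52 V.
Balancing electrons gives n = 6; the reaction quotient is Q = [Al³⁺]^2/[Sn²⁺]^3 = 0.00351.
At 25 °C, E = E° − (0.0592/n) log Q = 1.52 − (0.0592/6)(-2.455) = 1.520 + 0.024 = 1.544 V.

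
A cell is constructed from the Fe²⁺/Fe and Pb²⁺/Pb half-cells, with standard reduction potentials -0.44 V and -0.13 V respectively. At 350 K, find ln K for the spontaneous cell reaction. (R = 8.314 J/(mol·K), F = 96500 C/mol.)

ln K = 20.6

E°_cell = -0.13 − (-0.44) = 0.31 V, with n = 2 electrons transferred.
At equilibrium E = 0, so the Nernst equation gives ln K = nFE°/RT = (2)(96500)(0.31)/((8.314)(350)) = 20.56.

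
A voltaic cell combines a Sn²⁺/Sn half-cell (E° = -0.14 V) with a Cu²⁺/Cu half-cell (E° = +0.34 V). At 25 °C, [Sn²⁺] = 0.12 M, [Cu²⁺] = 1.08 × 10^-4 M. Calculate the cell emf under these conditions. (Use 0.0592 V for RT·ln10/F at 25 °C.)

The Cu²⁺/Cu couple has the higher reduction potential and acts as the cathode, so E°_cell = +0.34 − (-0.14) = 0.48 V.
Balancing electrons gives n = 2; the reaction quotient is Q = [Sn²⁺]/[Cu²⁺] = 1110.
At 25 °C, E = E° − (0.0592/n) log Q = 0.48 − (0.0592/2)(3.046) = 0.480 − 0.090 = 0.390 V.

0.390 V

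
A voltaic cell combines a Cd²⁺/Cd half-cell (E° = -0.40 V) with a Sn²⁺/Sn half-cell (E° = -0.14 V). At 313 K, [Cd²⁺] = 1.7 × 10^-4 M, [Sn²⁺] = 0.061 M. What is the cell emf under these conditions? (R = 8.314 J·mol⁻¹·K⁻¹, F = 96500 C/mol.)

0.339 V

The Sn²⁺/Sn couple has the higher reduction potential and acts as the cathode, so E°_cell = -0.14 − (-0.40) = 0.26 V.
Balancing electrons gives n = 2; the reaction quotient is Q = [Cd²⁺]/[Sn²⁺] = 0.00279.
E = E° − (RT/nF) ln Q = 0.26 − (8.314×313)/(2×96500) × (-5.883) = 0.260 + 0.079 = 0.339 V.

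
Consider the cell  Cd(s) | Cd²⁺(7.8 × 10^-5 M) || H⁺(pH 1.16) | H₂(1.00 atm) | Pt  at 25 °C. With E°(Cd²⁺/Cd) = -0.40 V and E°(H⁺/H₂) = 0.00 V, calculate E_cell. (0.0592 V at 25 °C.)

0.45 V

The hydrogen couple is the cathode, so E°_cell = 0.40 V; n = 2.
[H⁺] = 10^(−1.16) = 0.069 M, and Q = [Cd²⁺]·P(H₂) / [H⁺]^2 = 0.0163.
E = E° − (0.0592/2) log Q = 0.40 − (0.0592/2)(-1.788) = 0.453 V.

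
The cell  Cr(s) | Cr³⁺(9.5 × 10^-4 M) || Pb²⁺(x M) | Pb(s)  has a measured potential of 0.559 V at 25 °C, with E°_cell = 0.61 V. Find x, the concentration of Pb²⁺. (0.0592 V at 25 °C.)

From the Nernst equation, log Q = n(E° − E)/0.0592 = 6(0.61 − 0.559)/0.0592 = 5.169, so Q = 1.48 × 10^5.
With Q = [Cr³⁺]^2/[Pb²⁺]^3 and the known concentrations, [Pb²⁺]^3 in the denominator gives [Pb²⁺] = 1.8 × 10^-4 M.

1.8 × 10^-4 M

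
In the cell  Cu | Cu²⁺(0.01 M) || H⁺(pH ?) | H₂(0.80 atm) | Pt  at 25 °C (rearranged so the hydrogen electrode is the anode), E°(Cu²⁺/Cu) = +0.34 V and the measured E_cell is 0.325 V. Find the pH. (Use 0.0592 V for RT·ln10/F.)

E°_cell = 0.34 V and n = 2.
log Q = n(E° − E)/0.0592 = 2×(0.34 − 0.325)/0.0592 = 0.507.
With Q = [H⁺]^2 / ([Cu²⁺]·P(H₂)), solving for [H⁺] gives log[H⁺] = -0.795, so pH = 0.80.

pH = 0.80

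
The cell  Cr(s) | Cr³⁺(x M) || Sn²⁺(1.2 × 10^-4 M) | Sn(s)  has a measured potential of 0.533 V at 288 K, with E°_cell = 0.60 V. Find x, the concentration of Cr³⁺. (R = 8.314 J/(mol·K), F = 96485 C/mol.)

From the Nernst equation, ln Q = nF(E° − E)/RT = 6×96485×(0.60 − 0.533)/(8.314×288) = 16.199, so Q = 1.08 × 10^7.
With Q = [Cr³⁺]^2/[Sn²⁺]^3 and the known concentrations, [Cr³⁺]^2 in the numerator gives [Cr³⁺] = 0.0043 M.

0.0043 M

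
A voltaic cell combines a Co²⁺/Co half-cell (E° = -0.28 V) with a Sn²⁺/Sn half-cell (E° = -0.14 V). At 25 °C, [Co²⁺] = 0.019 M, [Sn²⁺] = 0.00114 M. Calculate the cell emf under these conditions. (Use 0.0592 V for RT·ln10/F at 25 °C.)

The Sn²⁺/Sn couple has the higher reduction potential and acts as the cathode, so E°_cell = -0.14 − (-0.28) = 0.14 V.
Balancing electrons gives n = 2; the reaction quotient is Q = [Co²⁺]/[Sn²⁺] = 16.7.
At 25 °C, E = E° − (0.0592/n) log Q = 0.14 − (0.0592/2)(1.222) = 0.140 − 0.036 = 0.104 V.

0.104 V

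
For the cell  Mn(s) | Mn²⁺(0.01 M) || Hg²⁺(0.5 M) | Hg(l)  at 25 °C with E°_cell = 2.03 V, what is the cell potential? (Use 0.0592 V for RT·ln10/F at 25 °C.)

2.08 V

Balancing electrons gives n = 2; the reaction quotient is Q = [Mn²⁺]/[Hg²⁺] = 0.0200.
At 25 °C, E = E° − (0.0592/n) log Q = 2.03 − (0.0592/2)(-1.699) = 2.030 + 0.050 = 2.080 V.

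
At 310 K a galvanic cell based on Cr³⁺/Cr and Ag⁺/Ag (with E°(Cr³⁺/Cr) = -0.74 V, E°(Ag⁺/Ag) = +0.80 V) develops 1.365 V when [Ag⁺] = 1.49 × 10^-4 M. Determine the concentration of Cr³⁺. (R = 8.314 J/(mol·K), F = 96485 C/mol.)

From the Nernst equation, ln Q = nF(E° − E)/RT = 3×96485×(1.54 − 1.365)/(8.314×310) = 19.654, so Q = 3.43 × 10^8.
With Q = [Cr³⁺]/[Ag⁺]^3 and the known concentrations, [Cr³⁺] in the numerator gives [Cr³⁺] = 0.0011 M.

0.0011 M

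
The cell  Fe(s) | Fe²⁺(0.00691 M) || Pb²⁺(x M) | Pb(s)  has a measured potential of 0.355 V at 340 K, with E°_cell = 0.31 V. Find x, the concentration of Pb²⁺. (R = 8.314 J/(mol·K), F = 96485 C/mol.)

From the Nernst equation, ln Q = nF(E° − E)/RT = 2×96485×(0.31 − 0.355)/(8.314×340) = -3.072, so Q = 0.0463.
With Q = [Fe²⁺]/[Pb²⁺] and the known concentrations, [Pb²⁺] in the denominator gives [Pb²⁺] = 0.15 M.

0.15 M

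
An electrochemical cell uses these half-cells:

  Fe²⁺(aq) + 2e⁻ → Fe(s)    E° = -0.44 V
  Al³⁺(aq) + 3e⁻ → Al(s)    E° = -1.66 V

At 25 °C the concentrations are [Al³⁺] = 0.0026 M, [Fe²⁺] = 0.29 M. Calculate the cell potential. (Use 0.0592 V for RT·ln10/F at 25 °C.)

The Fe²⁺/Fe couple has the higher reduction potential and acts as the cathode, so E°_cell = -0.44 − (-1.66) = 1.22 V.
Balancing electrons gives n = 6; the reaction quotient is Q = [Al³⁺]^2/[Fe²⁺]^3 = 2.77 × 10^-4.
At 25 °C, E = E° − (0.0592/n) log Q = 1.22 − (0.0592/6)(-3.557) = 1.220 + 0.035 = 1.255 V.

1.26 V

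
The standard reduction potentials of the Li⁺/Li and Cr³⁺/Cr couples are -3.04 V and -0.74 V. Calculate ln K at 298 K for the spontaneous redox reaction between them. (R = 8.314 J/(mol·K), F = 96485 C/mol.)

ln K = 268.7

E°_cell = -0.74 − (-3.04) = 2.30 V, with n = 3 electrons transferred.
At equilibrium E = 0, so the Nernst equation gives ln K = nFE°/RT = (3)(96485)(2.30)/((8.314)(298)) = 268.71.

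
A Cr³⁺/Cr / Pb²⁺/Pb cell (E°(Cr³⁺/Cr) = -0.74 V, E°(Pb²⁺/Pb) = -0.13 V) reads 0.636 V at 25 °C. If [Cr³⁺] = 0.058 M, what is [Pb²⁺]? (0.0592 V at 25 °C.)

From the Nernst equation, log Q = n(E° − E)/0.0592 = 6(0.61 − 0.636)/0.0592 = -2.635, so Q = 0.00232.
With Q = [Cr³⁺]^2/[Pb²⁺]^3 and the known concentrations, [Pb²⁺]^3 in the denominator gives [Pb²⁺] = 1.1 M.

1.1 M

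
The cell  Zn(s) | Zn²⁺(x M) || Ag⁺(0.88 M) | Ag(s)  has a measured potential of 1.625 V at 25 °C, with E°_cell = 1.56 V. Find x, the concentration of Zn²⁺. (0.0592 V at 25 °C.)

From the Nernst equation, log Q = n(E° − E)/0.0592 = 2(1.56 − 1.625)/0.0592 = -2.196, so Q = 0.00637.
With Q = [Zn²⁺]/[Ag⁺]^2 and the known concentrations, [Zn²⁺] in the numerator gives [Zn²⁺] = 0.0049 M.

0.0049 M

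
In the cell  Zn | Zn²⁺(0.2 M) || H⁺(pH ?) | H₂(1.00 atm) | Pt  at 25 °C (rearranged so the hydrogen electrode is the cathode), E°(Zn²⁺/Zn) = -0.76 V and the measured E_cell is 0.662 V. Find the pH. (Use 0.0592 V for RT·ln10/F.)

E°_cell = 0.76 V and n = 2.
log Q = n(E° − E)/0.0592 = 2×(0.76 − 0.662)/0.0592 = 3.311.
With Q = [Zn²⁺]·P(H₂) / [H⁺]^2, solving for [H⁺] gives log[H⁺] = -2.005, so pH = 2.00.

pH = 2.00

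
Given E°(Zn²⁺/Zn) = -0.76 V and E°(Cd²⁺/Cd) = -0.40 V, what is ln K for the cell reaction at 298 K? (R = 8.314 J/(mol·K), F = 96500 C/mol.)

E°_cell = -0.40 − (-0.76) = 0.36 V, with n = 2 electrons transferred.
At equilibrium E = 0, so the Nernst equation gives ln K = nFE°/RT = (2)(96500)(0.36)/((8.314)(298)) = 28.04.

ln K = 28.0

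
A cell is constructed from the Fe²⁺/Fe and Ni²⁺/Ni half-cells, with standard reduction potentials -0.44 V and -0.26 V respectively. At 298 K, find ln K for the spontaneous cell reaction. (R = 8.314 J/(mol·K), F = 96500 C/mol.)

ln K = 14.0

E°_cell = -0.26 − (-0.44) = 0.18 V, with n = 2 electrons transferred.
At equilibrium E = 0, so the Nernst equation gives ln K = nFE°/RT = (2)(96500)(0.18)/((8.314)(298)) = 14.02.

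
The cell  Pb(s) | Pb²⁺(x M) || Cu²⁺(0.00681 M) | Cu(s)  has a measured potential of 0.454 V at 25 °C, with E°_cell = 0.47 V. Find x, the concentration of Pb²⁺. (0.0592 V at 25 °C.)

0.024 M

From the Nernst equation, log Q = n(E° − E)/0.0592 = 2(0.47 − 0.454)/0.0592 = 0.541, so Q = 3.47.
With Q = [Pb²⁺]/[Cu²⁺] and the known concentrations, [Pb²⁺] in the numerator gives [Pb²⁺] = 0.024 M.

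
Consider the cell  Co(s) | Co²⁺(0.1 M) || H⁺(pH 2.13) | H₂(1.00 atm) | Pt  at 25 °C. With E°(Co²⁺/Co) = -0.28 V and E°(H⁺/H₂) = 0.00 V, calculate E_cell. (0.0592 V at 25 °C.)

0.18 V

The hydrogen couple is the cathode, so E°_cell = 0.28 V; n = 2.
[H⁺] = 10^(−2.13) = 0.0074 M, and Q = [Co²⁺]·P(H₂) / [H⁺]^2 = 1820.
E = E° − (0.0592/2) log Q = 0.28 − (0.0592/2)(3.260) = 0.184 V.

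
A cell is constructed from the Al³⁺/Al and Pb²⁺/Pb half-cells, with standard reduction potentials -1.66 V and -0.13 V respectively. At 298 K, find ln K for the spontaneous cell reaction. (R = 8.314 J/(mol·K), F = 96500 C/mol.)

ln K = 357.6

E°_cell = -0.13 − (-1.66) = 1.53 V, with n = 6 electrons transferred.
At equilibrium E = 0, so the Nernst equation gives ln K = nFE°/RT = (6)(96500)(1.53)/((8.314)(298)) = 357.56.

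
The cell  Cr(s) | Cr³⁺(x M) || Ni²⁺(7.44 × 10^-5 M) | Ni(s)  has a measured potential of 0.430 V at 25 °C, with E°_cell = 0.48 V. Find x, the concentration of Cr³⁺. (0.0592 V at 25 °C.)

From the Nernst equation, log Q = n(E° − E)/0.0592 = 6(0.48 − 0.430)/0.0592 = 5.068, so Q = 1.17 × 10^5.
With Q = [Cr³⁺]^2/[Ni²⁺]^3 and the known concentrations, [Cr³⁺]^2 in the numerator gives [Cr³⁺] = 2.2 × 10^-4 M.

2.2 × 10^-4 M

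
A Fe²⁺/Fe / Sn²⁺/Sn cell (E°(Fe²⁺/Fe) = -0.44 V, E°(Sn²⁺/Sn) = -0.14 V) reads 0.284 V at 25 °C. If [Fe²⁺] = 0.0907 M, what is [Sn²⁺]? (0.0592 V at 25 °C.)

0.026 M

From the Nernst equation, log Q = n(E° − E)/0.0592 = 2(0.30 − 0.284)/0.0592 = 0.541, so Q = 3.47.
With Q = [Fe²⁺]/[Sn²⁺] and the known concentrations, [Sn²⁺] in the denominator gives [Sn²⁺] = 0.026 M.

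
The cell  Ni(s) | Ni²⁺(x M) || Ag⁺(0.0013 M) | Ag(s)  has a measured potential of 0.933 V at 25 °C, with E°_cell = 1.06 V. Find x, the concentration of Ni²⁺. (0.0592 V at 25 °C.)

From the Nernst equation, log Q = n(E° − E)/0.0592 = 2(1.06 − 0.933)/0.0592 = 4.291, so Q = 1.95 × 10^4.
With Q = [Ni²⁺]/[Ag⁺]^2 and the known concentrations, [Ni²⁺] in the numerator gives [Ni²⁺] = 0.033 M.

0.033 M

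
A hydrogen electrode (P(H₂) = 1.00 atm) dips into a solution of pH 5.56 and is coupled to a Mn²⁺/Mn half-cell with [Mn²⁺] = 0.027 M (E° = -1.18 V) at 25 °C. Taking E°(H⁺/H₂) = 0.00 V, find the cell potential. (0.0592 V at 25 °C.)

0.90 V

The hydrogen couple is the cathode, so E°_cell = 1.18 V; n = 2.
[H⁺] = 10^(−5.56) = 2.8 × 10^-6 M, and Q = [Mn²⁺]·P(H₂) / [H⁺]^2 = 3.56 × 10^9.
E = E° − (0.0592/2) log Q = 1.18 − (0.0592/2)(9.551) = 0.897 V.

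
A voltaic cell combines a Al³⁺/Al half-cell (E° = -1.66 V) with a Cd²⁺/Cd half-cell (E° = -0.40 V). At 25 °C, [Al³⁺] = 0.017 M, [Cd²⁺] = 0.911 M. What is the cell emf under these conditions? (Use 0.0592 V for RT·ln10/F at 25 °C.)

1.29 V

The Cd²⁺/Cd couple has the higher reduction potential and acts as the cathode, so E°_cell = -0.40 − (-1.66) = 1.26 V.
Balancing electrons gives n = 6; the reaction quotient is Q = [Al³⁺]^2/[Cd²⁺]^3 = 3.82 × 10^-4.
At 25 °C, E = E° − (0.0592/n) log Q = 1.26 − (0.0592/6)(-3.418) = 1.260 + 0.034 = 1.294 V.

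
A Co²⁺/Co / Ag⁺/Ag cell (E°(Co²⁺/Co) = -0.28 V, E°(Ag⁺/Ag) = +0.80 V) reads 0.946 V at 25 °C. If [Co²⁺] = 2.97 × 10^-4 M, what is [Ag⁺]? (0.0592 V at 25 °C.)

From the Nernst equation, log Q = n(E° − E)/0.0592 = 2(1.08 − 0.946)/0.0592 = 4.527, so Q = 3.37 × 10^4.
With Q = [Co²⁺]/[Ag⁺]^2 and the known concentrations, [Ag⁺]^2 in the denominator gives [Ag⁺] = 9.4 × 10^-5 M.

9.4 × 10^-5 M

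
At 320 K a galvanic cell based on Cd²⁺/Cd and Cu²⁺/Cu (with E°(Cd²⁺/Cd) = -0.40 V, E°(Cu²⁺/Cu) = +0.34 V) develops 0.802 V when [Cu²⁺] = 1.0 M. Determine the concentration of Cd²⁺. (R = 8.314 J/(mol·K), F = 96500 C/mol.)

0.011 M

From the Nernst equation, ln Q = nF(E° − E)/RT = 2×96500×(0.74 − 0.802)/(8.314×320) = -4.498, so Q = 0.0111.
With Q = [Cd²⁺]/[Cu²⁺] and the known concentrations, [Cd²⁺] in the numerator gives [Cd²⁺] = 0.011 M.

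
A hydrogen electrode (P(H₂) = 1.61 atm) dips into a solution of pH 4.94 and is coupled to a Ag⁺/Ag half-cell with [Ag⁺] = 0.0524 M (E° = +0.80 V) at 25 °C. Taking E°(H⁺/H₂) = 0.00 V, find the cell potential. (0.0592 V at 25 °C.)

The Ag⁺/Ag couple is the cathode, so E°_cell = 0.80 V; n = 2.
[H⁺] = 10^(−4.94) = 1.1 × 10^-5 M, and Q = [H⁺]^2 / ([Ag⁺]^2·P(H₂)) = 2.98 × 10^-8.
E = E° − (0.0592/2) log Q = 0.80 − (0.0592/2)(-7.525) = 1.023 V.

1.02 V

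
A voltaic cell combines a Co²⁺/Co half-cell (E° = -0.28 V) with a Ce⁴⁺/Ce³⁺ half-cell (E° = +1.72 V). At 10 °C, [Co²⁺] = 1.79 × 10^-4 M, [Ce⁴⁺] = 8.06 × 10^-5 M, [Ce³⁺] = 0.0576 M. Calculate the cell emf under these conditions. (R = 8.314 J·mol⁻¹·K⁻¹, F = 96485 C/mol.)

The Ce⁴⁺/Ce³⁺ couple has the higher reduction potential and acts as the cathode, so E°_cell = +1.72 − (-0.28) = 2.00 V.
Balancing electrons gives n = 2; the reaction quotient is Q = [Co²⁺]·[Ce³⁺]^2/[Ce⁴⁺]^2 = 91.4.
E = E° − (RT/nF) ln Q = 2.00 − (8.314×283)/(2×96485) × (4.515) = 2.000 − 0.055 = 1.945 V.

1.94 V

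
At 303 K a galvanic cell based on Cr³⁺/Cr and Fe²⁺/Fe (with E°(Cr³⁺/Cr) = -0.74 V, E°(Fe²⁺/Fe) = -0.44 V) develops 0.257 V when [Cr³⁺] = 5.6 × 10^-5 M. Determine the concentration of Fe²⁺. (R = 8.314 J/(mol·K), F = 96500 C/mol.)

From the Nernst equation, ln Q = nF(E° − E)/RT = 6×96500×(0.30 − 0.257)/(8.314×303) = 9.883, so Q = 1.96 × 10^4.
With Q = [Cr³⁺]^2/[Fe²⁺]^3 and the known concentrations, [Fe²⁺]^3 in the denominator gives [Fe²⁺] = 5.4 × 10^-5 M.

5.4 × 10^-5 M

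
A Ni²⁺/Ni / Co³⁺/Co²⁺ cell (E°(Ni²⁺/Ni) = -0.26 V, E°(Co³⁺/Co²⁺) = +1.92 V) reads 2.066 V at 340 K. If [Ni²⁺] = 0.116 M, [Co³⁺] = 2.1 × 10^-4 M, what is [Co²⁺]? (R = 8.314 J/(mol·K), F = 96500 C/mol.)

From the Nernst equation, ln Q = nF(E° − E)/RT = 2×96500×(2.18 − 2.066)/(8.314×340) = 7.783, so Q = 2400.
With Q = [Ni²⁺]·[Co²⁺]^2/[Co³⁺]^2 and the known concentrations, [Co²⁺]^2 in the numerator gives [Co²⁺] = 0.03 M.

0.03 M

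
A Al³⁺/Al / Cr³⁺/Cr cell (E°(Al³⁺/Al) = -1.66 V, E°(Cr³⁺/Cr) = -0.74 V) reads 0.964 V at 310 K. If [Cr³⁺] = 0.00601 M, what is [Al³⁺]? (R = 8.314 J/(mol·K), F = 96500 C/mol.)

4.3 × 10^-5 M

From the Nernst equation, ln Q = nF(E° − E)/RT = 3×96500×(0.92 − 0.964)/(8.314×310) = -4.942, so Q = 0.00714.
With Q = [Al³⁺]/[Cr³⁺] and the known concentrations, [Al³⁺] in the numerator gives [Al³⁺] = 4.3 × 10^-5 M.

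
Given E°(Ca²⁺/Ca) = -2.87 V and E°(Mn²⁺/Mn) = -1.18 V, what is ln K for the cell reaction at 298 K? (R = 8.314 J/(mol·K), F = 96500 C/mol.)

E°_cell = -1.18 − (-2.87) = 1.69 V, with n = 2 electrons transferred.
At equilibrium E = 0, so the Nernst equation gives ln K = nFE°/RT = (2)(96500)(1.69)/((8.314)(298)) = 131.65.

ln K = 131.6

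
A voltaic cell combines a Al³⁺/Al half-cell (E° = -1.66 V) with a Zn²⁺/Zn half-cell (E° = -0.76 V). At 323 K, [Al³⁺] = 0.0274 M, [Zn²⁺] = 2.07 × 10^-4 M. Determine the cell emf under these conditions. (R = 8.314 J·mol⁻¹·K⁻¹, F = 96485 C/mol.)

The Zn²⁺/Zn couple has the higher reduction potential and acts as the cathode, so E°_cell = -0.76 − (-1.66) = 0.90 V.
Balancing electrons gives n = 6; the reaction quotient is Q = [Al³⁺]^2/[Zn²⁺]^3 = 8.46 × 10^7.
E = E° − (RT/nF) ln Q = 0.90 − (8.314×323)/(6×96485) × (18.254) = 0.900 − 0.085 = 0.815 V.

0.815 V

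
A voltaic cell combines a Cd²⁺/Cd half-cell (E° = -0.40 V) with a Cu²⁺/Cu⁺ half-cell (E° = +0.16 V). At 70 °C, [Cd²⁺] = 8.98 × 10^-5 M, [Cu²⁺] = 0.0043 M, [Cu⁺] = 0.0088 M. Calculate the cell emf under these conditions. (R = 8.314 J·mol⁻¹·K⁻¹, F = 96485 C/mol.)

The Cu²⁺/Cu⁺ couple has the higher reduction potential and acts as the cathode, so E°_cell = +0.16 − (-0.40) = 0.56 V.
Balancing electrons gives n = 2; the reaction quotient is Q = [Cd²⁺]·[Cu⁺]^2/[Cu²⁺]^2 = 3.76 × 10^-4.
E = E° − (RT/nF) ln Q = 0.56 − (8.314×343)/(2×96485) × (-7.886) = 0.560 + 0.117 = 0.677 V.

0.677 V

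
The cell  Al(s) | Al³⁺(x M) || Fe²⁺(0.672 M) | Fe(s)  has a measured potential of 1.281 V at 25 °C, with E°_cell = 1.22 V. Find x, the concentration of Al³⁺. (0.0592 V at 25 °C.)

From the Nernst equation, log Q = n(E° − E)/0.0592 = 6(1.22 − 1.281)/0.0592 = -6.182, so Q = 6.57 × 10^-7.
With Q = [Al³⁺]^2/[Fe²⁺]^3 and the known concentrations, [Al³⁺]^2 in the numerator gives [Al³⁺] = 4.5 × 10^-4 M.

4.5 × 10^-4 M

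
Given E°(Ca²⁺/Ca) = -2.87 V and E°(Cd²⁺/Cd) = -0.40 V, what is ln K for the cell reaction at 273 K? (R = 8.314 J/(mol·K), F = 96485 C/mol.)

ln K = 210.0

E°_cell = -0.40 − (-2.87) = 2.47 V, with n = 2 electrons transferred.
At equilibrium E = 0, so the Nernst equation gives ln K = nFE°/RT = (2)(96485)(2.47)/((8.314)(273)) = 210.00.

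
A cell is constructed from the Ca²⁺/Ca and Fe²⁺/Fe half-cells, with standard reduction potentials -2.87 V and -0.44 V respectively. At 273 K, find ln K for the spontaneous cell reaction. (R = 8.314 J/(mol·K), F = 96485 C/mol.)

E°_cell = -0.44 − (-2.87) = 2.43 V, with n = 2 electrons transferred.
At equilibrium E = 0, so the Nernst equation gives ln K = nFE°/RT = (2)(96485)(2.43)/((8.314)(273)) = 206.60.

ln K = 206.6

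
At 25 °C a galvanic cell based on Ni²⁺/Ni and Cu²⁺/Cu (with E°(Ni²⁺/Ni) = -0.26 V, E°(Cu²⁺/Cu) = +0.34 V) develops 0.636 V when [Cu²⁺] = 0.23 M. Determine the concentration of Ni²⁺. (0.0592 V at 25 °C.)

From the Nernst equation, log Q = n(E° − E)/0.0592 = 2(0.60 − 0.636)/0.0592 = -1.216, so Q = 0.0608.
With Q = [Ni²⁺]/[Cu²⁺] and the known concentrations, [Ni²⁺] in the numerator gives [Ni²⁺] = 0.014 M.

0.014 M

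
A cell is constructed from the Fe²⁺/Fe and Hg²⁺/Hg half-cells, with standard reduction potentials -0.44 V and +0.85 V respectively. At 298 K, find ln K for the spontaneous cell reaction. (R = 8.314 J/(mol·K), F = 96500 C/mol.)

ln K = 100.5

E°_cell = +0.85 − (-0.44) = 1.29 V, with n = 2 electrons transferred.
At equilibrium E = 0, so the Nernst equation gives ln K = nFE°/RT = (2)(96500)(1.29)/((8.314)(298)) = 100.49.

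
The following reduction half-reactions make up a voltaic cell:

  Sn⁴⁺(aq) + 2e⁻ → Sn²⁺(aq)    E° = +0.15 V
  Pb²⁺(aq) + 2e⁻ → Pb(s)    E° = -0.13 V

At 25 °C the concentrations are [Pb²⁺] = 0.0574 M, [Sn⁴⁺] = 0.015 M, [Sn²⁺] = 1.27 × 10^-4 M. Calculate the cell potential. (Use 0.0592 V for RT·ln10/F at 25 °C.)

0.378 V

The Sn⁴⁺/Sn²⁺ couple has the higher reduction potential and acts as the cathode, so E°_cell = +0.15 − (-0.13) = 0.28 V.
Balancing electrons gives n = 2; the reaction quotient is Q = [Pb²⁺]·[Sn²⁺]/[Sn⁴⁺] = 4.86 × 10^-4.
At 25 °C, E = E° − (0.0592/n) log Q = 0.28 − (0.0592/2)(-3.313) = 0.280 + 0.098 = 0.378 V.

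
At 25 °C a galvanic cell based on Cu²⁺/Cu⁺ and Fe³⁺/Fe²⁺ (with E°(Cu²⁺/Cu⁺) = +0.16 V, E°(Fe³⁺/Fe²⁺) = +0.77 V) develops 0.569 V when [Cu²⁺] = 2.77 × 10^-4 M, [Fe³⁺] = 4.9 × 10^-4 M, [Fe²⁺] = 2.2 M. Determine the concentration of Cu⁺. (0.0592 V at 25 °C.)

From the Nernst equation, log Q = n(E° − E)/0.0592 = 1(0.61 − 0.569)/0.0592 = 0.693, so Q = 4.93.
With Q = [Cu²⁺]·[Fe²⁺]/([Cu⁺]·[Fe³⁺]) and the known concentrations, [Cu⁺] in the denominator gives [Cu⁺] = 0.25 M.

0.25 M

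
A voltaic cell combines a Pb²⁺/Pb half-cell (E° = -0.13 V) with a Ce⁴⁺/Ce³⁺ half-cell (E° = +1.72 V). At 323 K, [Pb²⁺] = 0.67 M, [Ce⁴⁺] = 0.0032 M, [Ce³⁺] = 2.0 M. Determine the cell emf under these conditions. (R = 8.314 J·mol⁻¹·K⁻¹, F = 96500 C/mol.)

The Ce⁴⁺/Ce³⁺ couple has the higher reduction potential and acts as the cathode, so E°_cell = +1.72 − (-0.13) = 1.85 V.
Balancing electrons gives n = 2; the reaction quotient is Q = [Pb²⁺]·[Ce³⁺]^2/[Ce⁴⁺]^2 = 2.62 × 10^5.
E = E° − (RT/nF) ln Q = 1.85 − (8.314×323)/(2×96500) × (12.475) = 1.850 − 0.174 = 1.676 V.

1.68 V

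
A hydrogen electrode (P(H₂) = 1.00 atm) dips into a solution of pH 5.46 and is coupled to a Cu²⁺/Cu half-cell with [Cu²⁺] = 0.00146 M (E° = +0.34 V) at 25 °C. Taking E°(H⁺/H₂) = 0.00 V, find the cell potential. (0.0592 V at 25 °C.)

The Cu²⁺/Cu couple is the cathode, so E°_cell = 0.34 V; n = 2.
[H⁺] = 10^(−5.46) = 3.5 × 10^-6 M, and Q = [H⁺]^2 / ([Cu²⁺]·P(H₂)) = 8.23 × 10^-9.
E = E° − (0.0592/2) log Q = 0.34 − (0.0592/2)(-8.084) = 0.579 V.

0.58 V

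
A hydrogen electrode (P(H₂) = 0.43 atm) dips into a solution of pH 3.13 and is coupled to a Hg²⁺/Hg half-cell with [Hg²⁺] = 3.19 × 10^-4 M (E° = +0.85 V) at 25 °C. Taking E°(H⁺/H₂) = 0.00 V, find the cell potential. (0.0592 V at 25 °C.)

0.92 V

The Hg²⁺/Hg couple is the cathode, so E°_cell = 0.85 V; n = 2.
[H⁺] = 10^(−3.13) = 7.4 × 10^-4 M, and Q = [H⁺]^2 / ([Hg²⁺]·P(H₂)) = 0.00401.
E = E° − (0.0592/2) log Q = 0.85 − (0.0592/2)(-2.397) = 0.921 V.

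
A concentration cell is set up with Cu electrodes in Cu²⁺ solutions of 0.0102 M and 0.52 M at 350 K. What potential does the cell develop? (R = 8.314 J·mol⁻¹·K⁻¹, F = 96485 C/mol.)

Both half-cells are Cu²⁺/Cu, so E°_cell = 0. The concentrated side is the cathode; the cell reaction moves Cu²⁺ from high to low concentration with n = 2.
Q = [Cu²⁺]_dilute/[Cu²⁺]_conc = 0.0102/0.52 = 0.0196.
E = 0 − (RT/nF) ln Q = −((8.314×350)/(2×96485))(-3.931) = 0.0593 V.

0.059 V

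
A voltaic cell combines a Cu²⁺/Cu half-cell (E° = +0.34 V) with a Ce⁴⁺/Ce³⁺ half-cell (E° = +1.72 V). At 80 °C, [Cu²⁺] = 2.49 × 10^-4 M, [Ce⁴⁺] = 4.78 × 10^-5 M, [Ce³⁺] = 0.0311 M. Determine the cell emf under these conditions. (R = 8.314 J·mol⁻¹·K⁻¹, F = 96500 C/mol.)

The Ce⁴⁺/Ce³⁺ couple has the higher reduction potential and acts as the cathode, so E°_cell = +1.72 − (+0.34) = 1.38 V.
Balancing electrons gives n = 2; the reaction quotient is Q = [Cu²⁺]·[Ce³⁺]^2/[Ce⁴⁺]^2 = 105.
E = E° − (RT/nF) ln Q = 1.38 − (8.314×353)/(2×96500) × (4.658) = 1.380 − 0.071 = 1.309 V.

1.31 V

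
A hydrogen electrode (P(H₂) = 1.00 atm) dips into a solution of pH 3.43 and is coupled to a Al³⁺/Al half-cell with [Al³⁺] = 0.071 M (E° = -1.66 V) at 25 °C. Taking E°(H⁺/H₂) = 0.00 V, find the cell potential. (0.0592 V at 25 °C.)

1.48 V

The hydrogen couple is the cathode, so E°_cell = 1.66 V; n = 6.
[H⁺] = 10^(−3.43) = 3.7 × 10^-4 M, and Q = [Al³⁺]^2·P(H₂)^3 / [H⁺]^6 = 1.92 × 10^18.
E = E° − (0.0592/6) log Q = 1.66 − (0.0592/6)(18.283) = 1.480 V.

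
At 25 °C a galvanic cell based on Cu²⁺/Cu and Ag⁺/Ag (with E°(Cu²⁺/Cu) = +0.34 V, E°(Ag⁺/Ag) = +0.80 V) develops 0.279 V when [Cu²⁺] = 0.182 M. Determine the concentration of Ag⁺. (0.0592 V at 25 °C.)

3.7 × 10^-4 M

From the Nernst equation, log Q = n(E° − E)/0.0592 = 2(0.46 − 0.279)/0.0592 = 6.115, so Q = 1.3 × 10^6.
With Q = [Cu²⁺]/[Ag⁺]^2 and the known concentrations, [Ag⁺]^2 in the denominator gives [Ag⁺] = 3.7 × 10^-4 M.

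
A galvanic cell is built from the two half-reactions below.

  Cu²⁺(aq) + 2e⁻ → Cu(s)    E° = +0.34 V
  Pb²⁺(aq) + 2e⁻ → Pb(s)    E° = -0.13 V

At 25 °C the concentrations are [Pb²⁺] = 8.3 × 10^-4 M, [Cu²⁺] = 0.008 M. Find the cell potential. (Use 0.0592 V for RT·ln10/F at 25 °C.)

The Cu²⁺/Cu couple has the higher reduction potential and acts as the cathode, so E°_cell = +0.34 − (-0.13) = 0.47 V.
Balancing electrons gives n = 2; the reaction quotient is Q = [Pb²⁺]/[Cu²⁺] = 0.104.
At 25 °C, E = E° − (0.0592/n) log Q = 0.47 − (0.0592/2)(-0.984) = 0.470 + 0.029 = 0.499 V.

0.499 V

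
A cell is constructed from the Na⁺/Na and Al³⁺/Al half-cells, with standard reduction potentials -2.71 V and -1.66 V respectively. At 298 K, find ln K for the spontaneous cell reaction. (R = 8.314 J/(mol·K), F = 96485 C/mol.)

E°_cell = -1.66 − (-2.71) = 1.05 V, with n = 3 electrons transferred.
At equilibrium E = 0, so the Nernst equation gives ln K = nFE°/RT = (3)(96485)(1.05)/((8.314)(298)) = 122.67.

ln K = 122.7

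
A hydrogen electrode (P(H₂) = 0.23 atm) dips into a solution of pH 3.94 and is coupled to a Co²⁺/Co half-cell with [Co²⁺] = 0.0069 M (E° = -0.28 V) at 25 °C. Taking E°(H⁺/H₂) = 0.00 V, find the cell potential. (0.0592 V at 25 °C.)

0.13 V

The hydrogen couple is the cathode, so E°_cell = 0.28 V; n = 2.
[H⁺] = 10^(−3.94) = 1.1 × 10^-4 M, and Q = [Co²⁺]·P(H₂) / [H⁺]^2 = 1.2 × 10^5.
E = E° − (0.0592/2) log Q = 0.28 − (0.0592/2)(5.081) = 0.130 V.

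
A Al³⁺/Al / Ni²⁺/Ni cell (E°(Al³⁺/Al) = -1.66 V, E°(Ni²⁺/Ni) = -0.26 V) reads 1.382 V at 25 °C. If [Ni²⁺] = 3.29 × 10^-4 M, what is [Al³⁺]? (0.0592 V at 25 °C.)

4.9 × 10^-5 M

From the Nernst equation, log Q = n(E° − E)/0.0592 = 6(1.40 − 1.382)/0.0592 = 1.824, so Q = 66.7.
With Q = [Al³⁺]^2/[Ni²⁺]^3 and the known concentrations, [Al³⁺]^2 in the numerator gives [Al³⁺] = 4.9 × 10^-5 M.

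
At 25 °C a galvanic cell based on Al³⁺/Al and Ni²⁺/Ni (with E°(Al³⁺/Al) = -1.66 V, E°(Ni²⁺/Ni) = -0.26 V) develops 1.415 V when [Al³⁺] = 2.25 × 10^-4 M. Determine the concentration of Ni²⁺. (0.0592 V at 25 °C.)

From the Nernst equation, log Q = n(E° − E)/0.0592 = 6(1.40 − 1.415)/0.0592 = -1.520, so Q = 0.0302.
With Q = [Al³⁺]^2/[Ni²⁺]^3 and the known concentrations, [Ni²⁺]^3 in the denominator gives [Ni²⁺] = 0.012 M.

0.012 M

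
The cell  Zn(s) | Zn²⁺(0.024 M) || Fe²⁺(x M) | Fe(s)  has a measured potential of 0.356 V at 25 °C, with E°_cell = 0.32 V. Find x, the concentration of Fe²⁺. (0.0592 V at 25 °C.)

From the Nernst equation, log Q = n(E° − E)/0.0592 = 2(0.32 − 0.356)/0.0592 = -1.216, so Q = 0.0608.
With Q = [Zn²⁺]/[Fe²⁺] and the known concentrations, [Fe²⁺] in the denominator gives [Fe²⁺] = 0.39 M.

0.39 M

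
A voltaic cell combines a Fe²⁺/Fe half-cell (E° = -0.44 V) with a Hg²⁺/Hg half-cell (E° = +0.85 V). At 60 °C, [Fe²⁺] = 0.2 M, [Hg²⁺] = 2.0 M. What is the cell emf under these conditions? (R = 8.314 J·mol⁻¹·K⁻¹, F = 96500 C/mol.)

The Hg²⁺/Hg couple has the higher reduction potential and acts as the cathode, so E°_cell = +0.85 − (-0.44) = 1.29 V.
Balancing electrons gives n = 2; the reaction quotient is Q = [Fe²⁺]/[Hg²⁺] = 0.100.
E = E° − (RT/nF) ln Q = 1.29 − (8.314×333)/(2×96500) × (-2.303) = 1.290 + 0.033 = 1.323 V.

1.32 V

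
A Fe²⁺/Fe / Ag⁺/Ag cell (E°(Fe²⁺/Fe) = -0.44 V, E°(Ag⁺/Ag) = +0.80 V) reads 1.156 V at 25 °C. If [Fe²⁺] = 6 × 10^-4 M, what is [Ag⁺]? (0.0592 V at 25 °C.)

From the Nernst equation, log Q = n(E° − E)/0.0592 = 2(1.24 − 1.156)/0.0592 = 2.838, so Q = 688.
With Q = [Fe²⁺]/[Ag⁺]^2 and the known concentrations, [Ag⁺]^2 in the denominator gives [Ag⁺] = 9.3 × 10^-4 M.

9.3 × 10^-4 M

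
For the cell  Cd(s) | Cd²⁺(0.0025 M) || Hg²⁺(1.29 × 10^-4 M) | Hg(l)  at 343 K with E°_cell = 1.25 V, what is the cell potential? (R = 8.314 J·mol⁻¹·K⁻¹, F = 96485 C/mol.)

Balancing electrons gives n = 2; the reaction quotient is Q = [Cd²⁺]/[Hg²⁺] = 19.4.
E = E° − (RT/nF) ln Q = 1.25 − (8.314×343)/(2×96485) × (2.964) = 1.250 − 0.044 = 1.206 V.

1.21 V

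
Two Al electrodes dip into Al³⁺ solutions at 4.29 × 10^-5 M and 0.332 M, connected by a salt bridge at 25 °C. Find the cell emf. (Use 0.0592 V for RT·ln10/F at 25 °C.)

Both half-cells are Al³⁺/Al, so E°_cell = 0. The concentrated side is the cathode; the cell reaction moves Al³⁺ from high to low concentration with n = 3.
Q = [Al³⁺]_dilute/[Al³⁺]_conc = 4.29 × 10^-5/0.332 = 1.29 × 10^-4.
E = 0 − (0.0592/3) log Q = −(0.0592/3)(-3.889) = 0.0767 V.

0.077 V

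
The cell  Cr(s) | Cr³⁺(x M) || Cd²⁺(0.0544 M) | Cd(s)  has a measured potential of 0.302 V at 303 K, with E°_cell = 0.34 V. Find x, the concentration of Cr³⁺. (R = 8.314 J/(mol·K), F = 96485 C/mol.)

From the Nernst equation, ln Q = nF(E° − E)/RT = 6×96485×(0.34 − 0.302)/(8.314×303) = 8.733, so Q = 6200.
With Q = [Cr³⁺]^2/[Cd²⁺]^3 and the known concentrations, [Cr³⁺]^2 in the numerator gives [Cr³⁺] = 1.0 M.

1.0 M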